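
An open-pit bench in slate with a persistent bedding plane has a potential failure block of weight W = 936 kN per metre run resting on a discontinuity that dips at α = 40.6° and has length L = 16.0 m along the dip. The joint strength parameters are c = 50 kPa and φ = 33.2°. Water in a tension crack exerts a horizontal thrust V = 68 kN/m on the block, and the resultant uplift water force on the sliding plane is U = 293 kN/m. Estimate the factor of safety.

FS = 1.58

Resolving the block weight along and normal to the plane and applying the Mohr–Coulomb strength on the joint:
N' = W cosα − U − V sinα = 936·cos40.6° − 293 − 68·sin40.6° = 373.4 kN/m
Driving force T = W sinα + V cosα = 936·sin40.6° + 68·cos40.6° = 660.8 kN/m
Resisting force R = c·L + N'·tanφ = 50·16.0 + 373.4·tan33.2° = 800.0 + 244.4 = 1044.4 kN/m
FS = R / T = 1044.4 / 660.8 = 1.581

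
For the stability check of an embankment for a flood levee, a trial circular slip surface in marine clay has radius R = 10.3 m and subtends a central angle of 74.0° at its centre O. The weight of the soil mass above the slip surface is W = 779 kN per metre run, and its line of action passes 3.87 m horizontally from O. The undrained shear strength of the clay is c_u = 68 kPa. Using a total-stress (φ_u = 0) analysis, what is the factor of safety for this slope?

FS = 3.09

Taking moments about the centre O, the resisting moment is provided by the undrained shear strength acting along the arc:
Arc length L_a = R·θ = 10.3·(74.0°·π/180) = 10.3·1.2915 = 13.30 m
M_R = c_u·L_a·R = 68·13.30·10.3 = 9317.4 kN·m/m
M_D = W·d = 779·3.87 = 3014.7 kN·m/m
FS = M_R / M_D = 9317.4 / 3014.7 = 3.091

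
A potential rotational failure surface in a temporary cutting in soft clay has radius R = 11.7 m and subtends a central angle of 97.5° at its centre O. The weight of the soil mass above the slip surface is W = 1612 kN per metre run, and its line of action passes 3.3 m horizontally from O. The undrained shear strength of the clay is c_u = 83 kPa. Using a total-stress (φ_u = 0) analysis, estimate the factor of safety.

Taking moments about the centre O, the resisting moment is provided by the undrained shear strength acting along the arc:
Arc length L_a = R·θ = 11.7·(97.5°·π/180) = 11.7·1.7017 = 19.91 m
M_R = c_u·L_a·R = 83·19.91·11.7 = 19334.4 kN·m/m
M_D = W·d = 1612·3.3 = 5319.6 kN·m/m
FS = M_R / M_D = 19334.4 / 5319.6 = 3.635

FS = 3.63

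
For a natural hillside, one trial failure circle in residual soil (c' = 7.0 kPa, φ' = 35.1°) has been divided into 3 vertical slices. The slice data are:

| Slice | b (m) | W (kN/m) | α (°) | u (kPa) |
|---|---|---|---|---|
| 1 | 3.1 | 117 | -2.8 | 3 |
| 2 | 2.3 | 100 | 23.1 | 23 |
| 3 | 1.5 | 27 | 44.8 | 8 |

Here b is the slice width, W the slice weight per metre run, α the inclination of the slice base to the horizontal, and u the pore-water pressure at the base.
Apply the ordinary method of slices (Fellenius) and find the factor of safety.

FS = 2.96

Ordinary method of slices: FS = Σ[c'·Δl_i + (W_i cosα_i − u_i·Δl_i)·tanφ'] / Σ W_i sinα_i, with Δl_i = b_i / cosα_i.
Slice 1: Δl = 3.1/cos(-2.8°) = 3.104 m; N'_1 = 117·cos(-2.8°) − 3·3.104 = 107.5; c'Δl = 21.73; W sinα = -5.7
Slice 2: Δl = 2.3/cos23.1° = 2.500 m; N'_2 = 100·cos23.1° − 23·2.500 = 34.5; c'Δl = 17.50; W sinα = 39.2
Slice 3: Δl = 1.5/cos44.8° = 2.114 m; N'_3 = 27·cos44.8° − 8·2.114 = 2.2; c'Δl = 14.80; W sinα = 19.0
Σc'Δl = 54.0 kN/m; ΣN' = 144.3 kN/m; ΣW sinα = 52.5 kN/m
Resisting = 54.0 + 144.3·tan35.1° = 54.0 + 101.4 = 155.4 kN/m
FS = 155.4 / 52.5 = 2.958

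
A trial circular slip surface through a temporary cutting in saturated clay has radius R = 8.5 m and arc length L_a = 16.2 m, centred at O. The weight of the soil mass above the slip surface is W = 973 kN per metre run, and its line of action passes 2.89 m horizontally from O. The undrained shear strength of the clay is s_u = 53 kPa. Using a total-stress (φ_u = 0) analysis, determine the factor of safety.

Taking moments about the centre O, the resisting moment is provided by the undrained shear strength acting along the arc:
M_R = s_u·L_a·R = 53·16.20·8.5 = 7298.1 kN·m/m
M_D = W·d = 973·2.89 = 2812.0 kN·m/m
FS = M_R / M_D = 7298.1 / 2812.0 = 2.595

FS = 2.60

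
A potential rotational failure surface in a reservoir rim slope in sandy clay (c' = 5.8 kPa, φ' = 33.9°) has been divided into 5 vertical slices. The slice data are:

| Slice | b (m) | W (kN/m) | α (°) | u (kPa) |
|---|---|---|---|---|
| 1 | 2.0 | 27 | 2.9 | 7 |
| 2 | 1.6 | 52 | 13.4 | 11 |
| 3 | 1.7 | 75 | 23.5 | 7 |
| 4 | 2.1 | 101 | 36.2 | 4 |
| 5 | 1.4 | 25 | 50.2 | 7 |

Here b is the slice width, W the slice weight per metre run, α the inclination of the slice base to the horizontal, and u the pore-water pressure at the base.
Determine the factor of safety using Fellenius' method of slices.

Ordinary method of slices: FS = Σ[c'·Δl_i + (W_i cosα_i − u_i·Δl_i)·tanφ'] / Σ W_i sinα_i, with Δl_i = b_i / cosα_i.
Slice 1: Δl = 2.0/cos2.9° = 2.003 m; N'_1 = 27·cos2.9° − 7·2.003 = 12.9; c'Δl = 11.61; W sinα = 1.4
Slice 2: Δl = 1.6/cos13.4° = 1.645 m; N'_2 = 52·cos13.4° − 11·1.645 = 32.5; c'Δl = 9.54; W sinα = 12.1
Slice 3: Δl = 1.7/cos23.5° = 1.854 m; N'_3 = 75·cos23.5° − 7·1.854 = 55.8; c'Δl = 10.75; W sinα = 29.9
Slice 4: Δl = 2.1/cos36.2° = 2.602 m; N'_4 = 101·cos36.2° − 4·2.602 = 71.1; c'Δl = 15.09; W sinα = 59.7
Slice 5: Δl = 1.4/cos50.2° = 2.187 m; N'_5 = 25·cos50.2° − 7·2.187 = 0.7; c'Δl = 12.69; W sinα = 19.2
Σc'Δl = 59.7 kN/m; ΣN' = 173.0 kN/m; ΣW sinα = 122.2 kN/m
Resisting = 59.7 + 173.0·tan33.9° = 59.7 + 116.3 = 176.0 kN/m
FS = 176.0 / 122.2 = 1.440

FS = 1.44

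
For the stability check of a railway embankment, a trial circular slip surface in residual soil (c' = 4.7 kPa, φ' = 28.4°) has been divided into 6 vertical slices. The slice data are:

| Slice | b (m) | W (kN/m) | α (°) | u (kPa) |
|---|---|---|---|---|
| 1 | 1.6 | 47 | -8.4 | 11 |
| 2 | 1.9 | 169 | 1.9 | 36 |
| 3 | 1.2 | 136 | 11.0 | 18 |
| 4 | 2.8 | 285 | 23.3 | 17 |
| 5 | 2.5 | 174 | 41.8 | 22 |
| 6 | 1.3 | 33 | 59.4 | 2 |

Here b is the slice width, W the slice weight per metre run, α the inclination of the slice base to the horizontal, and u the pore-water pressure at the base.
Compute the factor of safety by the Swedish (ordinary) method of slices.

FS = 1.22

Ordinary method of slices: FS = Σ[c'·Δl_i + (W_i cosα_i − u_i·Δl_i)·tanφ'] / Σ W_i sinα_i, with Δl_i = b_i / cosα_i.
Slice 1: Δl = 1.6/cos(-8.4°) = 1.617 m; N'_1 = 47·cos(-8.4°) − 11·1.617 = 28.7; c'Δl = 7.60; W sinα = -6.9
Slice 2: Δl = 1.9/cos1.9° = 1.901 m; N'_2 = 169·cos1.9° − 36·1.901 = 100.5; c'Δl = 8.93; W sinα = 5.6
Slice 3: Δl = 1.2/cos11.0° = 1.222 m; N'_3 = 136·cos11.0° − 18·1.222 = 111.5; c'Δl = 5.75; W sinα = 26.0
Slice 4: Δl = 2.8/cos23.3° = 3.049 m; N'_4 = 285·cos23.3° − 17·3.049 = 209.9; c'Δl = 14.33; W sinα = 112.7
Slice 5: Δl = 2.5/cos41.8° = 3.354 m; N'_5 = 174·cos41.8° − 22·3.354 = 55.9; c'Δl = 15.76; W sinα = 116.0
Slice 6: Δl = 1.3/cos59.4° = 2.554 m; N'_6 = 33·cos59.4° − 2·2.554 = 11.7; c'Δl = 12.00; W sinα = 28.4
Σc'Δl = 64.4 kN/m; ΣN' = 518.2 kN/m; ΣW sinα = 281.8 kN/m
Resisting = 64.4 + 518.2·tan28.4° = 64.4 + 280.2 = 344.6 kN/m
FS = 344.6 / 281.8 = 1.223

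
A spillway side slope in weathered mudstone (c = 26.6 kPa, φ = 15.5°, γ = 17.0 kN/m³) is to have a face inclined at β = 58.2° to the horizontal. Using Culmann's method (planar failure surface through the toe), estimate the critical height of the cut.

H_c = 19.34 m

Culmann's analysis gives the critical failure plane at α_cr = (β + φ)/2 = (58.2 + 15.5)/2 = 36.9°, and the critical height
H_c = (4c/γ) · sinβ cosφ / [1 − cos(β − φ)]
    = (4·26.6/17.0) · sin58.2°·cos15.5° / [1 − cos(42.7°)]
    = 6.259 · 0.8499·0.9636 / [1 − 0.7349]
    = 6.259 · 0.8190 / 0.2651
    = 19.34 m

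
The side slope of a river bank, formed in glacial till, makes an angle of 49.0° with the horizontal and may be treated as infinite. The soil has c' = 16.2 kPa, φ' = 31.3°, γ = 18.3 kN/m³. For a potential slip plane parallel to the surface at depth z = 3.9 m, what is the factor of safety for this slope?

For an infinite slope with a slip plane parallel to the surface (no pore pressure): FS = [c' + γz cos²β tanφ'] / [γz sinβ cosβ].
γz = 18.3·3.9 = 71.37 kN/m²
Numerator = 16.2 + 71.37·cos²49.0°·tan31.3° = 16.2 + 71.37·0.4304·0.6080 = 34.877 kPa
Denominator = 71.37·sin49.0°·cos49.0° = 71.37·0.7547·0.6561 = 35.338 kPa
FS = 34.877 / 35.338 = 0.987

FS = 0.99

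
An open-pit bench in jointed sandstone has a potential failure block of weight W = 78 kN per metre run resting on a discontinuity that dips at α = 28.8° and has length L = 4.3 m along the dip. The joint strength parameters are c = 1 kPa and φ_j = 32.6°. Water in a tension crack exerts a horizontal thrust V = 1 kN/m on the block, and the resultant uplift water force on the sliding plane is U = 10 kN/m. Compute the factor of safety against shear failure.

Resolving the block weight along and normal to the plane and applying the Mohr–Coulomb strength on the joint:
N' = W cosα − U − V sinα = 78·cos28.8° − 10 − 1·sin28.8° = 57.9 kN/m
Driving force T = W sinα + V cosα = 78·sin28.8° + 1·cos28.8° = 38.5 kN/m
Resisting force R = c·L + N'·tanφ_j = 1·4.3 + 57.9·tan32.6° = 4.3 + 37.0 = 41.3 kN/m
FS = R / T = 41.3 / 38.5 = 1.074

FS = 1.07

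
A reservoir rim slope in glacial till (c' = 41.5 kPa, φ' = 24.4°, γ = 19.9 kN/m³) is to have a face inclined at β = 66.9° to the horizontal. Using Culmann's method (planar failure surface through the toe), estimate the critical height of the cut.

H_c = 26.60 m

Culmann's analysis gives the critical failure plane at α_cr = (β + φ')/2 = (66.9 + 24.4)/2 = 45.7°, and the critical height
H_c = (4c'/γ) · sinβ cosφ' / [1 − cos(β − φ')]
    = (4·41.5/19.9) · sin66.9°·cos24.4° / [1 − cos(42.5°)]
    = 8.342 · 0.9198·0.9107 / [1 − 0.7373]
    = 8.342 · 0.8377 / 0.2627
    = 26.60 m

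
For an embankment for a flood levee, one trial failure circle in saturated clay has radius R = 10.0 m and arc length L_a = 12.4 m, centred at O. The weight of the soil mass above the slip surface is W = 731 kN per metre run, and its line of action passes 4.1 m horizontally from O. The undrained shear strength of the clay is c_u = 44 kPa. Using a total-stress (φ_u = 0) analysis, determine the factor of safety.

Taking moments about the centre O, the resisting moment is provided by the undrained shear strength acting along the arc:
M_R = c_u·L_a·R = 44·12.40·10.0 = 5456.0 kN·m/m
M_D = W·d = 731·4.1 = 2997.1 kN·m/m
FS = M_R / M_D = 5456.0 / 2997.1 = 1.820

FS = 1.82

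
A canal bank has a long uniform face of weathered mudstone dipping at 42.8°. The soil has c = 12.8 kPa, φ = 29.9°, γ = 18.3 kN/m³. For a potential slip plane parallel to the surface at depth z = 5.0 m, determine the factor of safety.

For an infinite slope with a slip plane parallel to the surface (no pore pressure): FS = [c + γz cos²β tanφ] / [γz sinβ cosβ].
γz = 18.3·5.0 = 91.50 kN/m²
Numerator = 12.8 + 91.50·cos²42.8°·tan29.9° = 12.8 + 91.50·0.5384·0.5750 = 41.126 kPa
Denominator = 91.50·sin42.8°·cos42.8° = 91.50·0.6794·0.7337 = 45.615 kPa
FS = 41.126 / 45.615 = 0.902

FS = 0.90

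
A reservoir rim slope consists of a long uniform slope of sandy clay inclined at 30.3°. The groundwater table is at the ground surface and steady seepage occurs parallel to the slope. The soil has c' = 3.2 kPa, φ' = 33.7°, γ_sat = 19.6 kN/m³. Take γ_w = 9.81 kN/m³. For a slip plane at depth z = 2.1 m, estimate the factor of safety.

FS = 0.75

With seepage parallel to the slope and the water table at the surface, the effective normal stress on the slip plane uses the buoyant unit weight γ' = γ_sat − γ_w while the driving shear stress uses γ_sat:
FS = [c' + γ' z cos²β tanφ'] / [γ_sat z sinβ cosβ]
γ' = 19.6 − 9.81 = 9.79 kN/m³
Numerator = 3.2 + 9.79·2.1·cos²30.3°·tan33.7° = 3.2 + 9.79·2.1·0.7455·0.6669 = 13.421 kPa
Denominator = 19.6·2.1·sin30.3°·cos30.3° = 19.6·2.1·0.5045·0.8634 = 17.930 kPa
FS = 13.421 / 17.930 = 0.749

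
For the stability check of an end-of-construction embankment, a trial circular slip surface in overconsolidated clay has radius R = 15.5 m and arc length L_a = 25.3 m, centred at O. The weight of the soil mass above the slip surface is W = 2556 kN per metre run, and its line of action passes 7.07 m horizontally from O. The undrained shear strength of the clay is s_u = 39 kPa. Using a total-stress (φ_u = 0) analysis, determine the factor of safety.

FS = 0.85

Taking moments about the centre O, the resisting moment is provided by the undrained shear strength acting along the arc:
M_R = s_u·L_a·R = 39·25.30·15.5 = 15293.9 kN·m/m
M_D = W·d = 2556·7.07 = 18070.9 kN·m/m
FS = M_R / M_D = 15293.9 / 18070.9 = 0.846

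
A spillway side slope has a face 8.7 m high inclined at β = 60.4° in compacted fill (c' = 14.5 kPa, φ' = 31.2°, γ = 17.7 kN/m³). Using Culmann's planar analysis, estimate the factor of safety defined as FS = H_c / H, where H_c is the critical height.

FS = 2.20

H_c = (4c'/γ) · sinβ cosφ' / [1 − cos(β − φ')]
    = (4·14.5/17.7) · sin60.4°·cos31.2° / [1 − cos29.2°]
    = 3.277 · 0.7437 / 0.1271 = 19.18 m
FS = H_c / H = 19.18 / 8.7 = 2.204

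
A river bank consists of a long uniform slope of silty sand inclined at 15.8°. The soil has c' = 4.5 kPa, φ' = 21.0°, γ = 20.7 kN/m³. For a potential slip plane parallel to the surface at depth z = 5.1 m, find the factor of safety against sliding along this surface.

For an infinite slope with a slip plane parallel to the surface (no pore pressure): FS = [c' + γz cos²β tanφ'] / [γz sinβ cosβ].
γz = 20.7·5.1 = 105.57 kN/m²
Numerator = 4.5 + 105.57·cos²15.8°·tan21.0° = 4.5 + 105.57·0.9259·0.3839 = 42.020 kPa
Denominator = 105.57·sin15.8°·cos15.8° = 105.57·0.2723·0.9622 = 27.659 kPa
FS = 42.020 / 27.659 = 1.519

FS = 1.52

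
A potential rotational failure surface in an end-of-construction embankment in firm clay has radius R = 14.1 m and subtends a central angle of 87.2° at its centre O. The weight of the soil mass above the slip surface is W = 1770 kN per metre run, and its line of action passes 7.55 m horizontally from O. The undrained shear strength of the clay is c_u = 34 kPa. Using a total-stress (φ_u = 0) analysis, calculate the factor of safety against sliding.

Taking moments about the centre O, the resisting moment is provided by the undrained shear strength acting along the arc:
Arc length L_a = R·θ = 14.1·(87.2°·π/180) = 14.1·1.5219 = 21.46 m
M_R = c_u·L_a·R = 34·21.46·14.1 = 10287.5 kN·m/m
M_D = W·d = 1770·7.55 = 13363.5 kN·m/m
FS = M_R / M_D = 10287.5 / 13363.5 = 0.770

FS = 0.77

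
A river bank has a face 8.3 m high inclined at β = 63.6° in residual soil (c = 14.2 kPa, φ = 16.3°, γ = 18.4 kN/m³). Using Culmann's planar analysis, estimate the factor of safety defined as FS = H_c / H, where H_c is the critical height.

H_c = (4c/γ) · sinβ cosφ / [1 − cos(β − φ)]
    = (4·14.2/18.4) · sin63.6°·cos16.3° / [1 − cos47.3°]
    = 3.087 · 0.8597 / 0.3218 = 8.25 m
FS = H_c / H = 8.25 / 8.3 = 0.993

FS = 0.99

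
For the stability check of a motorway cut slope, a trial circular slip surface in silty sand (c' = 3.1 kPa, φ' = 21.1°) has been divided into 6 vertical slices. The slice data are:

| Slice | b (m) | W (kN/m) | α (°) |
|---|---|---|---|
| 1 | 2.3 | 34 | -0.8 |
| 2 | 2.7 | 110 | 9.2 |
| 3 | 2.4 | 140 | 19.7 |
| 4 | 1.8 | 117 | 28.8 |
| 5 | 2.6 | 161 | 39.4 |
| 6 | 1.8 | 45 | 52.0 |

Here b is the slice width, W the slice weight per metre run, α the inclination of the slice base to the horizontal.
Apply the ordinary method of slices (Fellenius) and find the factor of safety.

Ordinary method of slices: FS = Σ[c'·Δl_i + (W_i cosα_i)·tanφ'] / Σ W_i sinα_i, with Δl_i = b_i / cosα_i.
Slice 1: Δl = 2.3/cos(-0.8°) = 2.300 m; N'_1 = 34·cos(-0.8°) = 34.0; c'Δl = 7.13; W sinα = -0.5
Slice 2: Δl = 2.7/cos9.2° = 2.735 m; N'_2 = 110·cos9.2° = 108.6; c'Δl = 8.48; W sinα = 17.6
Slice 3: Δl = 2.4/cos19.7° = 2.549 m; N'_3 = 140·cos19.7° = 131.8; c'Δl = 7.90; W sinα = 47.2
Slice 4: Δl = 1.8/cos28.8° = 2.054 m; N'_4 = 117·cos28.8° = 102.5; c'Δl = 6.37; W sinα = 56.4
Slice 5: Δl = 2.6/cos39.4° = 3.365 m; N'_5 = 161·cos39.4° = 124.4; c'Δl = 10.43; W sinα = 102.2
Slice 6: Δl = 1.8/cos52.0° = 2.924 m; N'_6 = 45·cos52.0° = 27.7; c'Δl = 9.06; W sinα = 35.5
Σc'Δl = 49.4 kN/m; ΣN' = 529.0 kN/m; ΣW sinα = 258.3 kN/m
Resisting = 49.4 + 529.0·tan21.1° = 49.4 + 204.1 = 253.5 kN/m
FS = 253.5 / 258.3 = 0.981

FS = 0.98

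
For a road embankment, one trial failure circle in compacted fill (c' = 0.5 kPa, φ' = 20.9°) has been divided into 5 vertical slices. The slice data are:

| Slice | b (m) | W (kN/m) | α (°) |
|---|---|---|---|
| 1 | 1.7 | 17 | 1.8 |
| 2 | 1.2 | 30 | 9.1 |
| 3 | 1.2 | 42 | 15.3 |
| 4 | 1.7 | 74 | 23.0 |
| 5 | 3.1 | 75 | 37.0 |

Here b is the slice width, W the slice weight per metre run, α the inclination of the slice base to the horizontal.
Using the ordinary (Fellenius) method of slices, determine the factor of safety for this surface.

FS = 0.96

Ordinary method of slices: FS = Σ[c'·Δl_i + (W_i cosα_i)·tanφ'] / Σ W_i sinα_i, with Δl_i = b_i / cosα_i.
Slice 1: Δl = 1.7/cos1.8° = 1.701 m; N'_1 = 17·cos1.8° = 17.0; c'Δl = 0.85; W sinα = 0.5
Slice 2: Δl = 1.2/cos9.1° = 1.215 m; N'_2 = 30·cos9.1° = 29.6; c'Δl = 0.61; W sinα = 4.7
Slice 3: Δl = 1.2/cos15.3° = 1.244 m; N'_3 = 42·cos15.3° = 40.5; c'Δl = 0.62; W sinα = 11.1
Slice 4: Δl = 1.7/cos23.0° = 1.847 m; N'_4 = 74·cos23.0° = 68.1; c'Δl = 0.92; W sinα = 28.9
Slice 5: Δl = 3.1/cos37.0° = 3.882 m; N'_5 = 75·cos37.0° = 59.9; c'Δl = 1.94; W sinα = 45.1
Σc'Δl = 4.9 kN/m; ΣN' = 215.1 kN/m; ΣW sinα = 90.4 kN/m
Resisting = 4.9 + 215.1·tan20.9° = 4.9 + 82.2 = 87.1 kN/m
FS = 87.1 / 90.4 = 0.963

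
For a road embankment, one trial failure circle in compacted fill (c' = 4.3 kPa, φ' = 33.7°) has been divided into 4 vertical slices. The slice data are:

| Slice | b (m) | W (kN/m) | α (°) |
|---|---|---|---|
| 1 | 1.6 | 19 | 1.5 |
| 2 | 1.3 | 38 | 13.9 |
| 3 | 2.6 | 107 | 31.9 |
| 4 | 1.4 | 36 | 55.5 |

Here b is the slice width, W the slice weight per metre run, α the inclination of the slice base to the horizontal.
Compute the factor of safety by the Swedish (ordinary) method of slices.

Ordinary method of slices: FS = Σ[c'·Δl_i + (W_i cosα_i)·tanφ'] / Σ W_i sinα_i, with Δl_i = b_i / cosα_i.
Slice 1: Δl = 1.6/cos1.5° = 1.601 m; N'_1 = 19·cos1.5° = 19.0; c'Δl = 6.88; W sinα = 0.5
Slice 2: Δl = 1.3/cos13.9° = 1.339 m; N'_2 = 38·cos13.9° = 36.9; c'Δl = 5.76; W sinα = 9.1
Slice 3: Δl = 2.6/cos31.9° = 3.063 m; N'_3 = 107·cos31.9° = 90.8; c'Δl = 13.17; W sinα = 56.5
Slice 4: Δl = 1.4/cos55.5° = 2.472 m; N'_4 = 36·cos55.5° = 20.4; c'Δl = 10.63; W sinα = 29.7
Σc'Δl = 36.4 kN/m; ΣN' = 167.1 kN/m; ΣW sinα = 95.8 kN/m
Resisting = 36.4 + 167.1·tan33.7° = 36.4 + 111.4 = 147.9 kN/m
FS = 147.9 / 95.8 = 1.543

FS = 1.54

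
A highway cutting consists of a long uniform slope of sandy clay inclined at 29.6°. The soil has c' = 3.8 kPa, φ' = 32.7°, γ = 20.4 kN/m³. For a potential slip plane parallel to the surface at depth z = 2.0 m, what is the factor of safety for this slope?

FS = 1.35

For an infinite slope with a slip plane parallel to the surface (no pore pressure): FS = [c' + γz cos²β tanφ'] / [γz sinβ cosβ].
γz = 20.4·2.0 = 40.80 kN/m²
Numerator = 3.8 + 40.80·cos²29.6°·tan32.7° = 3.8 + 40.80·0.7560·0.6420 = 23.603 kPa
Denominator = 40.80·sin29.6°·cos29.6° = 40.80·0.4939·0.8695 = 17.523 kPa
FS = 23.603 / 17.523 = 1.347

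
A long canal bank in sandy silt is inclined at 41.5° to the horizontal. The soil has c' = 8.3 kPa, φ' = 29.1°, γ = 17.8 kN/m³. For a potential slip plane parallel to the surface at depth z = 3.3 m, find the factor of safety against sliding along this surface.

For an infinite slope with a slip plane parallel to the surface (no pore pressure): FS = [c' + γz cos²β tanφ'] / [γz sinβ cosβ].
γz = 17.8·3.3 = 58.74 kN/m²
Numerator = 8.3 + 58.74·cos²41.5°·tan29.1° = 8.3 + 58.74·0.5609·0.5566 = 26.639 kPa
Denominator = 58.74·sin41.5°·cos41.5° = 58.74·0.6626·0.7490 = 29.151 kPa
FS = 26.639 / 29.151 = 0.914

FS = 0.91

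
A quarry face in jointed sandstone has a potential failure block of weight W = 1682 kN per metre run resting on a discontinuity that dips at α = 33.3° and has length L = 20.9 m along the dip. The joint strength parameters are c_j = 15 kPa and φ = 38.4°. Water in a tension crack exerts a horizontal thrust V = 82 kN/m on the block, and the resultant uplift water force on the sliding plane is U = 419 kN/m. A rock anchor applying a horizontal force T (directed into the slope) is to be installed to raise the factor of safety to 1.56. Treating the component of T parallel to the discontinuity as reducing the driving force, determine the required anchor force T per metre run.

T = 280 kN/m

Resolving forces along and normal to the sliding plane, with the horizontal anchor force T adding T·sinα to the effective normal force and T·cosα acting up the plane against the driving force:
FS = [c_jL + (W cosα − U − V sinα + T sinα) tanφ] / [W sinα + V cosα − T cosα]
Without the anchor: N' = 941.8 kN/m, driving T_d = 992.0 kN/m, resisting R = 15·20.9 + 941.8·tan38.4° = 1060.0 kN/m, FS = 1.07.
Setting FS = 1.56 and solving for T:
1.56·(992.0 − T cos33.3°) = 1060.0 + T sin33.3°·tan38.4°
T·(sin33.3°·tan38.4° + 1.56·cos33.3°) = 1.56·992.0 − 1060.0
T·(0.5490·0.7926 + 1.56·0.8358) = 1547.5 − 1060.0 = 487.5
T·1.7390 = 487.5
T = 280.4 kN/m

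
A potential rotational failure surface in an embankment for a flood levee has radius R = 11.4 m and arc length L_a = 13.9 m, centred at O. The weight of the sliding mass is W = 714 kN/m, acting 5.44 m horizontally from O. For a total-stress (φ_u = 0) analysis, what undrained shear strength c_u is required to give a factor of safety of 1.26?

FS = c_u·L_a·R / (W·d), so c_u = FS·W·d / (L_a·R).
c_u = 1.26·714·5.44 / (13.90·11.4) = 4894.0 / 158.46 = 30.89 kPa

c_u = 30.9 kPa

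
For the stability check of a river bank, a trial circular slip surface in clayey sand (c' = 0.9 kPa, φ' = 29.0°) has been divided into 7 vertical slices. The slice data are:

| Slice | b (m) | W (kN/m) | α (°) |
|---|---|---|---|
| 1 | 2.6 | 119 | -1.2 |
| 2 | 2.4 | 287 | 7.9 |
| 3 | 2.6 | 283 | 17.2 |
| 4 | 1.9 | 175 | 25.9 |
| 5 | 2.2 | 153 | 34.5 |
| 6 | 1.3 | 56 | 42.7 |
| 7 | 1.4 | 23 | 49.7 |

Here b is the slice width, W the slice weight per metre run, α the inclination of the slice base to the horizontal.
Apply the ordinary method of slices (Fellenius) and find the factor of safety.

Ordinary method of slices: FS = Σ[c'·Δl_i + (W_i cosα_i)·tanφ'] / Σ W_i sinα_i, with Δl_i = b_i / cosα_i.
Slice 1: Δl = 2.6/cos(-1.2°) = 2.601 m; N'_1 = 119·cos(-1.2°) = 119.0; c'Δl = 2.34; W sinα = -2.5
Slice 2: Δl = 2.4/cos7.9° = 2.423 m; N'_2 = 287·cos7.9° = 284.3; c'Δl = 2.18; W sinα = 39.4
Slice 3: Δl = 2.6/cos17.2° = 2.722 m; N'_3 = 283·cos17.2° = 270.3; c'Δl = 2.45; W sinα = 83.7
Slice 4: Δl = 1.9/cos25.9° = 2.112 m; N'_4 = 175·cos25.9° = 157.4; c'Δl = 1.90; W sinα = 76.4
Slice 5: Δl = 2.2/cos34.5° = 2.669 m; N'_5 = 153·cos34.5° = 126.1; c'Δl = 2.40; W sinα = 86.7
Slice 6: Δl = 1.3/cos42.7° = 1.769 m; N'_6 = 56·cos42.7° = 41.2; c'Δl = 1.59; W sinα = 38.0
Slice 7: Δl = 1.4/cos49.7° = 2.165 m; N'_7 = 23·cos49.7° = 14.9; c'Δl = 1.95; W sinα = 17.5
Σc'Δl = 14.8 kN/m; ΣN' = 1013.1 kN/m; ΣW sinα = 339.3 kN/m
Resisting = 14.8 + 1013.1·tan29.0° = 14.8 + 561.6 = 576.4 kN/m
FS = 576.4 / 339.3 = 1.699

FS = 1.70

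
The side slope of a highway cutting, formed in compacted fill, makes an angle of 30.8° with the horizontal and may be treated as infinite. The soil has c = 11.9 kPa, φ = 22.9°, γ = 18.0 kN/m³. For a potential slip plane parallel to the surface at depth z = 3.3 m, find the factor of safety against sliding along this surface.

FS = 1.16

For an infinite slope with a slip plane parallel to the surface (no pore pressure): FS = [c + γz cos²β tanφ] / [γz sinβ cosβ].
γz = 18.0·3.3 = 59.40 kN/m²
Numerator = 11.9 + 59.40·cos²30.8°·tan22.9° = 11.9 + 59.40·0.7378·0.4224 = 30.413 kPa
Denominator = 59.40·sin30.8°·cos30.8° = 59.40·0.5120·0.8590 = 26.126 kPa
FS = 30.413 / 26.126 = 1.164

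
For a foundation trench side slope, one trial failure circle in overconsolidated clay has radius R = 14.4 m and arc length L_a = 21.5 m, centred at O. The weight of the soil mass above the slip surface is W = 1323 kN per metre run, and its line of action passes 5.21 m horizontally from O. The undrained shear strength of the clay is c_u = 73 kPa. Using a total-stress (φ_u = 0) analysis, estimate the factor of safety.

FS = 3.28

Taking moments about the centre O, the resisting moment is provided by the undrained shear strength acting along the arc:
M_R = c_u·L_a·R = 73·21.50·14.4 = 22600.8 kN·m/m
M_D = W·d = 1323·5.21 = 6892.8 kN·m/m
FS = M_R / M_D = 22600.8 / 6892.8 = 3.279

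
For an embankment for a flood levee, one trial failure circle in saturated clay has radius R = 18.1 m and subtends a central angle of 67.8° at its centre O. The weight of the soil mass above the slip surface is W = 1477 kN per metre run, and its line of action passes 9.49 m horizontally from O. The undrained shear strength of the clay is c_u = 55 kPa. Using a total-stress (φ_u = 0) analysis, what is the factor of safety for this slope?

FS = 1.52

Taking moments about the centre O, the resisting moment is provided by the undrained shear strength acting along the arc:
Arc length L_a = R·θ = 18.1·(67.8°·π/180) = 18.1·1.1833 = 21.42 m
M_R = c_u·L_a·R = 55·21.42·18.1 = 21321.9 kN·m/m
M_D = W·d = 1477·9.49 = 14016.7 kN·m/m
FS = M_R / M_D = 21321.9 / 14016.7 = 1.521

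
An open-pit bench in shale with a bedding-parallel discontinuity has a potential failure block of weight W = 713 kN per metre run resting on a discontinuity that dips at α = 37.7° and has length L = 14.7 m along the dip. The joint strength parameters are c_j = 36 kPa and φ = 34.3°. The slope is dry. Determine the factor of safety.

FS = 2.10

Resolving the block weight along and normal to the plane and applying the Mohr–Coulomb strength on the joint:
N' = W cosα = 713·cos37.7° = 564.1 kN/m
Driving force T = W sinα = 713·sin37.7° = 436.0 kN/m
Resisting force R = c_j·L + N'·tanφ = 36·14.7 + 564.1·tan34.3° = 529.2 + 384.8 = 914.0 kN/m
FS = R / T = 914.0 / 436.0 = 2.096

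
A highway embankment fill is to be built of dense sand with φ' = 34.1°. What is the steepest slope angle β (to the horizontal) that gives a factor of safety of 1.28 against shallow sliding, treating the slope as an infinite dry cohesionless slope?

β = 27.9°

For an infinite dry cohesionless slope FS = tanφ'/tanβ, so tanβ = tanφ' / FS.
tanβ = tan34.1° / 1.28 = 0.6771 / 1.28 = 0.5289
β = arctan(0.5289) = 27.88°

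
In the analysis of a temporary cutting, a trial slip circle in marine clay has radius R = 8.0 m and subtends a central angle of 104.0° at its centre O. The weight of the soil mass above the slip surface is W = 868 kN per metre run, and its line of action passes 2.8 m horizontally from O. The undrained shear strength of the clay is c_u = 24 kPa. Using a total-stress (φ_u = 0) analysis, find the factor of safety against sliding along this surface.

Taking moments about the centre O, the resisting moment is provided by the undrained shear strength acting along the arc:
Arc length L_a = R·θ = 8.0·(104.0°·π/180) = 8.0·1.8151 = 14.52 m
M_R = c_u·L_a·R = 24·14.52·8.0 = 2788.1 kN·m/m
M_D = W·d = 868·2.8 = 2430.4 kN·m/m
FS = M_R / M_D = 2788.1 / 2430.4 = 1.147

FS = 1.15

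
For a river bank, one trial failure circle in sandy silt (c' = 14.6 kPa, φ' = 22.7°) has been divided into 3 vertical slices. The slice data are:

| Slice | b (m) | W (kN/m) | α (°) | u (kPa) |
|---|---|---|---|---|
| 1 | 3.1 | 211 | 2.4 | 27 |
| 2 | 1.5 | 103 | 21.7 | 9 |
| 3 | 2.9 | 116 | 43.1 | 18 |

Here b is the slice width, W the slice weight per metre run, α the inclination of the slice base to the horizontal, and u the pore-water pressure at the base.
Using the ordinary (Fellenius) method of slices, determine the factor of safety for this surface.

Ordinary method of slices: FS = Σ[c'·Δl_i + (W_i cosα_i − u_i·Δl_i)·tanφ'] / Σ W_i sinα_i, with Δl_i = b_i / cosα_i.
Slice 1: Δl = 3.1/cos2.4° = 3.103 m; N'_1 = 211·cos2.4° − 27·3.103 = 127.0; c'Δl = 45.30; W sinα = 8.8
Slice 2: Δl = 1.5/cos21.7° = 1.614 m; N'_2 = 103·cos21.7° − 9·1.614 = 81.2; c'Δl = 23.57; W sinα = 38.1
Slice 3: Δl = 2.9/cos43.1° = 3.972 m; N'_3 = 116·cos43.1° − 18·3.972 = 13.2; c'Δl = 57.99; W sinα = 79.3
Σc'Δl = 126.9 kN/m; ΣN' = 221.4 kN/m; ΣW sinα = 126.2 kN/m
Resisting = 126.9 + 221.4·tan22.7° = 126.9 + 92.6 = 219.5 kN/m
FS = 219.5 / 126.2 = 1.739

FS = 1.74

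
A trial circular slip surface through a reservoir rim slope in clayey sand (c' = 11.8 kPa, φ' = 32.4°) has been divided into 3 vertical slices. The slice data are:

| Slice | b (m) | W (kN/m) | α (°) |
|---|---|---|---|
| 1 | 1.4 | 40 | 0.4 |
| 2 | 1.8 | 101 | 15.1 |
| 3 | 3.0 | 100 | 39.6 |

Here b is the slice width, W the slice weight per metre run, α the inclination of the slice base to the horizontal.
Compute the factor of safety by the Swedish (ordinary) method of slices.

Ordinary method of slices: FS = Σ[c'·Δl_i + (W_i cosα_i)·tanφ'] / Σ W_i sinα_i, with Δl_i = b_i / cosα_i.
Slice 1: Δl = 1.4/cos0.4° = 1.400 m; N'_1 = 40·cos0.4° = 40.0; c'Δl = 16.52; W sinα = 0.3
Slice 2: Δl = 1.8/cos15.1° = 1.864 m; N'_2 = 101·cos15.1° = 97.5; c'Δl = 22.00; W sinα = 26.3
Slice 3: Δl = 3.0/cos39.6° = 3.894 m; N'_3 = 100·cos39.6° = 77.1; c'Δl = 45.94; W sinα = 63.7
Σc'Δl = 84.5 kN/m; ΣN' = 214.6 kN/m; ΣW sinα = 90.3 kN/m
Resisting = 84.5 + 214.6·tan32.4° = 84.5 + 136.2 = 220.6 kN/m
FS = 220.6 / 90.3 = 2.442

FS = 2.44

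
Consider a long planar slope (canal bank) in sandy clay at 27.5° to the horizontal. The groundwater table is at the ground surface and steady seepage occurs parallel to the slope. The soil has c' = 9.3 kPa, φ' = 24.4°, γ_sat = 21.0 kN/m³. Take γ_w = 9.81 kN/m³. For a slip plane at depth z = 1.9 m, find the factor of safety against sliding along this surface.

With seepage parallel to the slope and the water table at the surface, the effective normal stress on the slip plane uses the buoyant unit weight γ' = γ_sat − γ_w while the driving shear stress uses γ_sat:
FS = [c' + γ' z cos²β tanφ'] / [γ_sat z sinβ cosβ]
γ' = 21.0 − 9.81 = 11.19 kN/m³
Numerator = 9.3 + 11.19·1.9·cos²27.5°·tan24.4° = 9.3 + 11.19·1.9·0.7868·0.4536 = 16.888 kPa
Denominator = 21.0·1.9·sin27.5°·cos27.5° = 21.0·1.9·0.4617·0.8870 = 16.342 kPa
FS = 16.888 / 16.342 = 1.033

FS = 1.03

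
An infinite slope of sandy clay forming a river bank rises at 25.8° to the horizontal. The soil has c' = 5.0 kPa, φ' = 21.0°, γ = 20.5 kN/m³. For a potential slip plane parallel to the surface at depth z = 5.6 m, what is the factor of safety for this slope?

FS = 0.91

For an infinite slope with a slip plane parallel to the surface (no pore pressure): FS = [c' + γz cos²β tanφ'] / [γz sinβ cosβ].
γz = 20.5·5.6 = 114.80 kN/m²
Numerator = 5.0 + 114.80·cos²25.8°·tan21.0° = 5.0 + 114.80·0.8106·0.3839 = 40.720 kPa
Denominator = 114.80·sin25.8°·cos25.8° = 114.80·0.4352·0.9003 = 44.984 kPa
FS = 40.720 / 44.984 = 0.905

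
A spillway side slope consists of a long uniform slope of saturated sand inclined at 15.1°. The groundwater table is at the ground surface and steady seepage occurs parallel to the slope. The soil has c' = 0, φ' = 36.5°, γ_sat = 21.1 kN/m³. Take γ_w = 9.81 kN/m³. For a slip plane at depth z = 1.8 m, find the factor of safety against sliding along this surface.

With seepage parallel to the slope and the water table at the surface, the effective normal stress on the slip plane uses the buoyant unit weight γ' = γ_sat − γ_w while the driving shear stress uses γ_sat:
FS = [c' + γ' z cos²β tanφ'] / [γ_sat z sinβ cosβ]
(For c' = 0 this reduces to FS = (γ'/γ_sat)·tanφ'/tanβ.)
γ' = 21.1 − 9.81 = 11.29 kN/m³
Numerator = 0.0 + 11.29·1.8·cos²15.1°·tan36.5° = 0.0 + 11.29·1.8·0.9321·0.7400 = 14.017 kPa
Denominator = 21.1·1.8·sin15.1°·cos15.1° = 21.1·1.8·0.2605·0.9655 = 9.552 kPa
FS = 14.017 / 9.552 = 1.467

FS = 1.47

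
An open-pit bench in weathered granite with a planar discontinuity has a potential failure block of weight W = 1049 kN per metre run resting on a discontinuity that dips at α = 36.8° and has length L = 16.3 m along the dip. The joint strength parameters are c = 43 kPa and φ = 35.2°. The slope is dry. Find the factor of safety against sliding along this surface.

FS = 2.06

Resolving the block weight along and normal to the plane and applying the Mohr–Coulomb strength on the joint:
N' = W cosα = 1049·cos36.8° = 840.0 kN/m
Driving force T = W sinα = 1049·sin36.8° = 628.4 kN/m
Resisting force R = c·L + N'·tanφ = 43·16.3 + 840.0·tan35.2° = 700.9 + 592.5 = 1293.4 kN/m
FS = R / T = 1293.4 / 628.4 = 2.058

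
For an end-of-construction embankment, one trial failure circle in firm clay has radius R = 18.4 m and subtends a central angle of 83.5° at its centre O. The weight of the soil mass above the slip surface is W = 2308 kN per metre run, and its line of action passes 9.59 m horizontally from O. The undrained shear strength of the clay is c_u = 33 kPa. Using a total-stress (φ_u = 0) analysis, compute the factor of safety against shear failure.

Taking moments about the centre O, the resisting moment is provided by the undrained shear strength acting along the arc:
Arc length L_a = R·θ = 18.4·(83.5°·π/180) = 18.4·1.4573 = 26.82 m
M_R = c_u·L_a·R = 33·26.82·18.4 = 16282.2 kN·m/m
M_D = W·d = 2308·9.59 = 22133.7 kN·m/m
FS = M_R / M_D = 16282.2 / 22133.7 = 0.736

FS = 0.74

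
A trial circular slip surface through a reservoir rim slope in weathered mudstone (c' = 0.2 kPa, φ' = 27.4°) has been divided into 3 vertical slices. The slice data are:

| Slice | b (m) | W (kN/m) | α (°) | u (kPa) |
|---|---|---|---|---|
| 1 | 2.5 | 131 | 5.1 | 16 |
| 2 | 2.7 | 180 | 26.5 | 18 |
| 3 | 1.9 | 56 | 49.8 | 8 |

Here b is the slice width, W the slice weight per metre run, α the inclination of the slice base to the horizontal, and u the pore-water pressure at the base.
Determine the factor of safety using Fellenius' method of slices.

Ordinary method of slices: FS = Σ[c'·Δl_i + (W_i cosα_i − u_i·Δl_i)·tanφ'] / Σ W_i sinα_i, with Δl_i = b_i / cosα_i.
Slice 1: Δl = 2.5/cos5.1° = 2.510 m; N'_1 = 131·cos5.1° − 16·2.510 = 90.3; c'Δl = 0.50; W sinα = 11.6
Slice 2: Δl = 2.7/cos26.5° = 3.017 m; N'_2 = 180·cos26.5° − 18·3.017 = 106.8; c'Δl = 0.60; W sinα = 80.3
Slice 3: Δl = 1.9/cos49.8° = 2.944 m; N'_3 = 56·cos49.8° − 8·2.944 = 12.6; c'Δl = 0.59; W sinα = 42.8
Σc'Δl = 1.7 kN/m; ΣN' = 209.7 kN/m; ΣW sinα = 134.7 kN/m
Resisting = 1.7 + 209.7·tan27.4° = 1.7 + 108.7 = 110.4 kN/m
FS = 110.4 / 134.7 = 0.819

FS = 0.82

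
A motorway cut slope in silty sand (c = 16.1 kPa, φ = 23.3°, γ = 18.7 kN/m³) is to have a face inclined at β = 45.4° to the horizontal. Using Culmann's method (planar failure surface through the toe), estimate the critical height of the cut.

H_c = 30.65 m

Culmann's analysis gives the critical failure plane at α_cr = (β + φ)/2 = (45.4 + 23.3)/2 = 34.4°, and the critical height
H_c = (4c/γ) · sinβ cosφ / [1 − cos(β − φ)]
    = (4·16.1/18.7) · sin45.4°·cos23.3° / [1 − cos(22.1°)]
    = 3.444 · 0.7120·0.9184 / [1 − 0.9265]
    = 3.444 · 0.6540 / 0.0735
    = 30.65 m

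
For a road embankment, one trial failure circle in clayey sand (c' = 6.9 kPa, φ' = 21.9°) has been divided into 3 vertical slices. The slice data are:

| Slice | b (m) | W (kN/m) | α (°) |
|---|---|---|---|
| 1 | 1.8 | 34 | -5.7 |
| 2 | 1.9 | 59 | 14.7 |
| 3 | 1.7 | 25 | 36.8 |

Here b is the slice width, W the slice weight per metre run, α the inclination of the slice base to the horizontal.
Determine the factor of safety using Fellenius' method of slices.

Ordinary method of slices: FS = Σ[c'·Δl_i + (W_i cosα_i)·tanφ'] / Σ W_i sinα_i, with Δl_i = b_i / cosα_i.
Slice 1: Δl = 1.8/cos(-5.7°) = 1.809 m; N'_1 = 34·cos(-5.7°) = 33.8; c'Δl = 12.48; W sinα = -3.4
Slice 2: Δl = 1.9/cos14.7° = 1.964 m; N'_2 = 59·cos14.7° = 57.1; c'Δl = 13.55; W sinα = 15.0
Slice 3: Δl = 1.7/cos36.8° = 2.123 m; N'_3 = 25·cos36.8° = 20.0; c'Δl = 14.65; W sinα = 15.0
Σc'Δl = 40.7 kN/m; ΣN' = 110.9 kN/m; ΣW sinα = 26.6 kN/m
Resisting = 40.7 + 110.9·tan21.9° = 40.7 + 44.6 = 85.3 kN/m
FS = 85.3 / 26.6 = 3.209

FS = 3.21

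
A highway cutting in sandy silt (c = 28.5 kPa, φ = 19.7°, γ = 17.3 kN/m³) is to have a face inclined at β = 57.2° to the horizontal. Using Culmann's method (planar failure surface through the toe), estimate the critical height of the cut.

Culmann's analysis gives the critical failure plane at α_cr = (β + φ)/2 = (57.2 + 19.7)/2 = 38.5°, and the critical height
H_c = (4c/γ) · sinβ cosφ / [1 − cos(β − φ)]
    = (4·28.5/17.3) · sin57.2°·cos19.7° / [1 − cos(37.5°)]
    = 6.590 · 0.8406·0.9415 / [1 − 0.7934]
    = 6.590 · 0.7914 / 0.2066
    = 25.24 m

H_c = 25.24 m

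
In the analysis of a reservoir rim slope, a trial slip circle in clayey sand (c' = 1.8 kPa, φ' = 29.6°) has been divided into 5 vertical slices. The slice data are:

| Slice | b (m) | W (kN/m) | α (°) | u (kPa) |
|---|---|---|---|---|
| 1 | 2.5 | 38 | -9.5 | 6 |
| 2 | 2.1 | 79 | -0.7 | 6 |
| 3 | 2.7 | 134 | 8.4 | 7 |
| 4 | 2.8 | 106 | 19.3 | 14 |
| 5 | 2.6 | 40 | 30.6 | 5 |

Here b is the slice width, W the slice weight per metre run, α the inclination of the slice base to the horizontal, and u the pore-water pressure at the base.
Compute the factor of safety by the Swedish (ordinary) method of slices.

FS = 2.70

Ordinary method of slices: FS = Σ[c'·Δl_i + (W_i cosα_i − u_i·Δl_i)·tanφ'] / Σ W_i sinα_i, with Δl_i = b_i / cosα_i.
Slice 1: Δl = 2.5/cos(-9.5°) = 2.535 m; N'_1 = 38·cos(-9.5°) − 6·2.535 = 22.3; c'Δl = 4.56; W sinα = -6.3
Slice 2: Δl = 2.1/cos(-0.7°) = 2.100 m; N'_2 = 79·cos(-0.7°) − 6·2.100 = 66.4; c'Δl = 3.78; W sinα = -1.0
Slice 3: Δl = 2.7/cos8.4° = 2.729 m; N'_3 = 134·cos8.4° − 7·2.729 = 113.5; c'Δl = 4.91; W sinα = 19.6
Slice 4: Δl = 2.8/cos19.3° = 2.967 m; N'_4 = 106·cos19.3° − 14·2.967 = 58.5; c'Δl = 5.34; W sinα = 35.0
Slice 5: Δl = 2.6/cos30.6° = 3.021 m; N'_5 = 40·cos30.6° − 5·3.021 = 19.3; c'Δl = 5.44; W sinα = 20.4
Σc'Δl = 24.0 kN/m; ΣN' = 280.0 kN/m; ΣW sinα = 67.7 kN/m
Resisting = 24.0 + 280.0·tan29.6° = 24.0 + 159.0 = 183.1 kN/m
FS = 183.1 / 67.7 = 2.703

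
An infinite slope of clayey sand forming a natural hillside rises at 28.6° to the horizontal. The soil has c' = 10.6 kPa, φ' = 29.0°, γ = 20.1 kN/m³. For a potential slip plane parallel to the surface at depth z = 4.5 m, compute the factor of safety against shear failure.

FS = 1.30

For an infinite slope with a slip plane parallel to the surface (no pore pressure): FS = [c' + γz cos²β tanφ'] / [γz sinβ cosβ].
γz = 20.1·4.5 = 90.45 kN/m²
Numerator = 10.6 + 90.45·cos²28.6°·tan29.0° = 10.6 + 90.45·0.7709·0.5543 = 49.249 kPa
Denominator = 90.45·sin28.6°·cos28.6° = 90.45·0.4787·0.8780 = 38.015 kPa
FS = 49.249 / 38.015 = 1.296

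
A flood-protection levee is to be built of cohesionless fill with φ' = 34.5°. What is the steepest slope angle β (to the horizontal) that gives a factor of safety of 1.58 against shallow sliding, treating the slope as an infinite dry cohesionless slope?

For an infinite dry cohesionless slope FS = tanφ'/tanβ, so tanβ = tanφ' / FS.
tanβ = tan34.5° / 1.58 = 0.6873 / 1.58 = 0.4350
β = arctan(0.4350) = 23.51°

β = 23.5°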